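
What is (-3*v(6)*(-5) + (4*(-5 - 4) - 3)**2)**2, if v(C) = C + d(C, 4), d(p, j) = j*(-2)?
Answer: 2223081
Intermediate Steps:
d(p, j) = -2*j
v(C) = -8 + C (v(C) = C - 2*4 = C - 8 = -8 + C)
(-3*v(6)*(-5) + (4*(-5 - 4) - 3)**2)**2 = (-3*(-8 + 6)*(-5) + (4*(-5 - 4) - 3)**2)**2 = (-3*(-2)*(-5) + (4*(-9) - 3)**2)**2 = (6*(-5) + (-36 - 3)**2)**2 = (-30 + (-39)**2)**2 = (-30 + 1521)**2 = 1491**2 = 2223081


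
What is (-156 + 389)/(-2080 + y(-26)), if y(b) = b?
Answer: -233/2106 ≈ -0.11064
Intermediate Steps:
(-156 + 389)/(-2080 + y(-26)) = (-156 + 389)/(-2080 - 26) = 233/(-2106) = 233*(-1/2106) = -233/2106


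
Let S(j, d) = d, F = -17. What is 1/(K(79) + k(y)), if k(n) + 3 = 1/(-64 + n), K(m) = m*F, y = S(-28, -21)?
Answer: -85/114411 ≈ -0.00074294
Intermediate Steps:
y = -21
K(m) = -17*m (K(m) = m*(-17) = -17*m)
k(n) = -3 + 1/(-64 + n)
1/(K(79) + k(y)) = 1/(-17*79 + (193 - 3*(-21))/(-64 - 21)) = 1/(-1343 + (193 + 63)/(-85)) = 1/(-1343 - 1/85*256) = 1/(-1343 - 256/85) = 1/(-114411/85) = -85/114411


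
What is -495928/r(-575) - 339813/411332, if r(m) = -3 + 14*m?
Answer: 11838502471/194850388 ≈ 60.757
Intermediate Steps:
-495928/r(-575) - 339813/411332 = -495928/(-3 + 14*(-575)) - 339813/411332 = -495928/(-3 - 8050) - 339813*1/411332 = -495928/(-8053) - 19989/24196 = -495928*(-1/8053) - 19989/24196 = 495928/8053 - 19989/24196 = 11838502471/194850388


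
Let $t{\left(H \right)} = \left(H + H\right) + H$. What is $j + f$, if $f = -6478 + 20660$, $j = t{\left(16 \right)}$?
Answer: $14230$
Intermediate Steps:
$t{\left(H \right)} = 3 H$ ($t{\left(H \right)} = 2 H + H = 3 H$)
$j = 48$ ($j = 3 \cdot 16 = 48$)
$f = 14182$
$j + f = 48 + 14182 = 14230$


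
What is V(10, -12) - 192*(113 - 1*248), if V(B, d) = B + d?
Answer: 25918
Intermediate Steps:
V(10, -12) - 192*(113 - 1*248) = (10 - 12) - 192*(113 - 1*248) = -2 - 192*(113 - 248) = -2 - 192*(-135) = -2 + 25920 = 25918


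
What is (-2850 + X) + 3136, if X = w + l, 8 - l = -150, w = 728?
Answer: 1172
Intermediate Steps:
l = 158 (l = 8 - 1*(-150) = 8 + 150 = 158)
X = 886 (X = 728 + 158 = 886)
(-2850 + X) + 3136 = (-2850 + 886) + 3136 = -1964 + 3136 = 1172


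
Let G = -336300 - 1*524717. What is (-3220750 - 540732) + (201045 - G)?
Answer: -2699420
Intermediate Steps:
G = -861017 (G = -336300 - 524717 = -861017)
(-3220750 - 540732) + (201045 - G) = (-3220750 - 540732) + (201045 - 1*(-861017)) = -3761482 + (201045 + 861017) = -3761482 + 1062062 = -2699420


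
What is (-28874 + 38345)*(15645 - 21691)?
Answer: -57261666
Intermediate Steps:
(-28874 + 38345)*(15645 - 21691) = 9471*(-6046) = -57261666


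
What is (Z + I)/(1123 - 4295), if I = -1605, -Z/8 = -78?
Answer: 981/3172 ≈ 0.30927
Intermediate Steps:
Z = 624 (Z = -8*(-78) = 624)
(Z + I)/(1123 - 4295) = (624 - 1605)/(1123 - 4295) = -981/(-3172) = -981*(-1/3172) = 981/3172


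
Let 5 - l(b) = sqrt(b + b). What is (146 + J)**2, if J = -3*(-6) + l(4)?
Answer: 28569 - 676*sqrt(2) ≈ 27613.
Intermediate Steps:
l(b) = 5 - sqrt(2)*sqrt(b) (l(b) = 5 - sqrt(b + b) = 5 - sqrt(2*b) = 5 - sqrt(2)*sqrt(b))
J = 23 - 2*sqrt(2) (J = -3*(-6) + (5 - sqrt(2)*sqrt(4)) = 18 + (5 - 1*sqrt(2)*2) = 18 + (5 - 2*sqrt(2)) = 23 - 2*sqrt(2) ≈ 20.172)
(146 + J)**2 = (146 + (23 - 2*sqrt(2)))**2 = (169 - 2*sqrt(2))**2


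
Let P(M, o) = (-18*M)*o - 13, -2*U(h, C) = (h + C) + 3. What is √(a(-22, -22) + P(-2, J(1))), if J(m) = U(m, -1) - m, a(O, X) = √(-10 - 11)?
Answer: √(-103 + I*√21) ≈ 0.2257 + 10.151*I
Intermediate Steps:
a(O, X) = I*√21 (a(O, X) = √(-21) = I*√21)
U(h, C) = -3/2 - C/2 - h/2 (U(h, C) = -((h + C) + 3)/2 = -((C + h) + 3)/2 = -(3 + C + h)/2 = -3/2 - C/2 - h/2)
J(m) = -1 - 3*m/2 (J(m) = (-3/2 - ½*(-1) - m/2) - m = (-3/2 + ½ - m/2) - m = (-1 - m/2) - m = -1 - 3*m/2)
P(M, o) = -13 - 18*M*o (P(M, o) = -18*M*o - 13 = -13 - 18*M*o)
√(a(-22, -22) + P(-2, J(1))) = √(I*√21 + (-13 - 18*(-2)*(-1 - 3/2*1))) = √(I*√21 + (-13 - 18*(-2)*(-1 - 3/2))) = √(I*√21 + (-13 - 18*(-2)*(-5/2))) = √(I*√21 + (-13 - 90)) = √(I*√21 - 103) = √(-103 + I*√21)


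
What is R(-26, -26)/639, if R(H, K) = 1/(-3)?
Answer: -1/1917 ≈ -0.00052165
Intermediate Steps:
R(H, K) = -1/3
R(-26, -26)/639 = -1/3/639 = -1/3*1/639 = -1/1917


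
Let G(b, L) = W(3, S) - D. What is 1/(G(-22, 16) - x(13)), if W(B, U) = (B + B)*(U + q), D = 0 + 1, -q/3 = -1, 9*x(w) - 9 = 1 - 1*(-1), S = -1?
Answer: 9/88 ≈ 0.10227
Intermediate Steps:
x(w) = 11/9 (x(w) = 1 + (1 - 1*(-1))/9 = 1 + (1 + 1)/9 = 1 + (1/9)*2 = 1 + 2/9 = 11/9)
q = 3 (q = -3*(-1) = 3)
D = 1
W(B, U) = 2*B*(3 + U) (W(B, U) = (B + B)*(U + 3) = (2*B)*(3 + U) = 2*B*(3 + U))
G(b, L) = 11 (G(b, L) = 2*3*(3 - 1) - 1*1 = 2*3*2 - 1 = 12 - 1 = 11)
1/(G(-22, 16) - x(13)) = 1/(11 - 1*11/9) = 1/(11 - 11/9) = 1/(88/9) = 9/88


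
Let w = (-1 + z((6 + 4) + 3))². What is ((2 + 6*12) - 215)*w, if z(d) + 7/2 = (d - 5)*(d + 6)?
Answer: -12270525/4 ≈ -3.0676e+6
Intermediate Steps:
z(d) = -7/2 + (-5 + d)*(6 + d) (z(d) = -7/2 + (d - 5)*(d + 6) = -7/2 + (-5 + d)*(6 + d))
w = 87025/4 (w = (-1 + (-67/2 + ((6 + 4) + 3) + ((6 + 4) + 3)²))² = (-1 + (-67/2 + (10 + 3) + (10 + 3)²))² = (-1 + (-67/2 + 13 + 13²))² = (-1 + (-67/2 + 13 + 169))² = (-1 + 297/2)² = (295/2)² = 87025/4 ≈ 21756.)
((2 + 6*12) - 215)*w = ((2 + 6*12) - 215)*(87025/4) = ((2 + 72) - 215)*(87025/4) = (74 - 215)*(87025/4) = -141*87025/4 = -12270525/4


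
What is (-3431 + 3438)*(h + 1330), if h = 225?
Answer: 10885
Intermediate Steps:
(-3431 + 3438)*(h + 1330) = (-3431 + 3438)*(225 + 1330) = 7*1555 = 10885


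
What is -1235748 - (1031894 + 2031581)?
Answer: -4299223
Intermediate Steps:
-1235748 - (1031894 + 2031581) = -1235748 - 1*3063475 = -1235748 - 3063475 = -4299223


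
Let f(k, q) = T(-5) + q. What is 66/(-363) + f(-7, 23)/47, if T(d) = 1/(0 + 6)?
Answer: 965/3102 ≈ 0.31109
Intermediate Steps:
T(d) = ⅙ (T(d) = 1/6 = ⅙)
f(k, q) = ⅙ + q
66/(-363) + f(-7, 23)/47 = 66/(-363) + (⅙ + 23)/47 = 66*(-1/363) + (139/6)*(1/47) = -2/11 + 139/282 = 965/3102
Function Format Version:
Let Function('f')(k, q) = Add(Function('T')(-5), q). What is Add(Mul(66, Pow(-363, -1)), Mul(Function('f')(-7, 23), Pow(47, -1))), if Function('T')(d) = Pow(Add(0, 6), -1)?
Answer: Rational(965, 3102) ≈ 0.31109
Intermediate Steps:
Function('T')(d) = Rational(1, 6) (Function('T')(d) = Pow(6, -1) = Rational(1, 6))
Function('f')(k, q) = Add(Rational(1, 6), q)
Add(Mul(66, Pow(-363, -1)), Mul(Function('f')(-7, 23), Pow(47, -1))) = Add(Mul(66, Pow(-363, -1)), Mul(Add(Rational(1, 6), 23), Pow(47, -1))) = Add(Mul(66, Rational(-1, 363)), Mul(Rational(139, 6), Rational(1, 47))) = Add(Rational(-2, 11), Rational(139, 282)) = Rational(965, 3102)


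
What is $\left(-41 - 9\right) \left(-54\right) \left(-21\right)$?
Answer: $-56700$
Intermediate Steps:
$\left(-41 - 9\right) \left(-54\right) \left(-21\right) = \left(-50\right) \left(-54\right) \left(-21\right) = 2700 \left(-21\right) = -56700$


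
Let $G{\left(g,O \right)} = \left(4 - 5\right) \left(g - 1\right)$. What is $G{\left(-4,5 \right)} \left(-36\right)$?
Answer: $-180$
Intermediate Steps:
$G{\left(g,O \right)} = 1 - g$ ($G{\left(g,O \right)} = - (-1 + g) = 1 - g$)
$G{\left(-4,5 \right)} \left(-36\right) = \left(1 - -4\right) \left(-36\right) = \left(1 + 4\right) \left(-36\right) = 5 \left(-36\right) = -180$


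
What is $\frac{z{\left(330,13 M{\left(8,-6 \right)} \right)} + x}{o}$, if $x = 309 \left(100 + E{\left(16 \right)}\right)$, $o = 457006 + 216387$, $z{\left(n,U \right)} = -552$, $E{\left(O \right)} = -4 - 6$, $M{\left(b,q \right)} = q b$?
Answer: $\frac{3894}{96199} \approx 0.040479$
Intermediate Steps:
$M{\left(b,q \right)} = b q$
$E{\left(O \right)} = -10$ ($E{\left(O \right)} = -4 - 6 = -10$)
$o = 673393$
$x = 27810$ ($x = 309 \left(100 - 10\right) = 309 \cdot 90 = 27810$)
$\frac{z{\left(330,13 M{\left(8,-6 \right)} \right)} + x}{o} = \frac{-552 + 27810}{673393} = 27258 \cdot \frac{1}{673393} = \frac{3894}{96199}$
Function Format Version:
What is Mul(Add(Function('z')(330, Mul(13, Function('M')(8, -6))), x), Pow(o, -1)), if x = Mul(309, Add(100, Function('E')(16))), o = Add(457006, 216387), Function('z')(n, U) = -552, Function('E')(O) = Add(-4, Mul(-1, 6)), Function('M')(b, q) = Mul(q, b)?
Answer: Rational(3894, 96199) ≈ 0.040479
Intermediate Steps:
Function('M')(b, q) = Mul(b, q)
Function('E')(O) = -10 (Function('E')(O) = Add(-4, -6) = -10)
o = 673393
x = 27810 (x = Mul(309, Add(100, -10)) = Mul(309, 90) = 27810)
Mul(Add(Function('z')(330, Mul(13, Function('M')(8, -6))), x), Pow(o, -1)) = Mul(Add(-552, 27810), Pow(673393, -1)) = Mul(27258, Rational(1, 673393)) = Rational(3894, 96199)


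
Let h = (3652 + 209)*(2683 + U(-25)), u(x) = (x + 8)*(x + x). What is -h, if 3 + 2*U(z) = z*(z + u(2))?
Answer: -9629334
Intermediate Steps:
u(x) = 2*x*(8 + x) (u(x) = (8 + x)*(2*x) = 2*x*(8 + x))
U(z) = -3/2 + z*(40 + z)/2 (U(z) = -3/2 + (z*(z + 2*2*(8 + 2)))/2 = -3/2 + (z*(z + 2*2*10))/2 = -3/2 + (z*(z + 40))/2 = -3/2 + (z*(40 + z))/2 = -3/2 + z*(40 + z)/2)
h = 9629334 (h = (3652 + 209)*(2683 + (-3/2 + (1/2)*(-25)**2 + 20*(-25))) = 3861*(2683 + (-3/2 + (1/2)*625 - 500)) = 3861*(2683 + (-3/2 + 625/2 - 500)) = 3861*(2683 - 189) = 3861*2494 = 9629334)
-h = -1*9629334 = -9629334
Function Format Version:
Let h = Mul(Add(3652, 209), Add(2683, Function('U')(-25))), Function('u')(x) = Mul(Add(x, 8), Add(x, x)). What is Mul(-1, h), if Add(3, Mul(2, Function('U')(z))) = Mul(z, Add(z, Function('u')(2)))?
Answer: -9629334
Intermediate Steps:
Function('u')(x) = Mul(2, x, Add(8, x)) (Function('u')(x) = Mul(Add(8, x), Mul(2, x)) = Mul(2, x, Add(8, x)))
Function('U')(z) = Add(Rational(-3, 2), Mul(Rational(1, 2), z, Add(40, z))) (Function('U')(z) = Add(Rational(-3, 2), Mul(Rational(1, 2), Mul(z, Add(z, Mul(2, 2, Add(8, 2)))))) = Add(Rational(-3, 2), Mul(Rational(1, 2), Mul(z, Add(z, Mul(2, 2, 10))))) = Add(Rational(-3, 2), Mul(Rational(1, 2), Mul(z, Add(z, 40)))) = Add(Rational(-3, 2), Mul(Rational(1, 2), Mul(z, Add(40, z)))) = Add(Rational(-3, 2), Mul(Rational(1, 2), z, Add(40, z))))
h = 9629334 (h = Mul(Add(3652, 209), Add(2683, Add(Rational(-3, 2), Mul(Rational(1, 2), Pow(-25, 2)), Mul(20, -25)))) = Mul(3861, Add(2683, Add(Rational(-3, 2), Mul(Rational(1, 2), 625), -500))) = Mul(3861, Add(2683, Add(Rational(-3, 2), Rational(625, 2), -500))) = Mul(3861, Add(2683, -189)) = Mul(3861, 2494) = 9629334)
Mul(-1, h) = Mul(-1, 9629334) = -9629334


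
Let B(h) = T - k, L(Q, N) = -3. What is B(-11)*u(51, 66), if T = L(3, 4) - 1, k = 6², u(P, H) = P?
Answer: -2040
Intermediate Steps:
k = 36
T = -4 (T = -3 - 1 = -4)
B(h) = -40 (B(h) = -4 - 1*36 = -4 - 36 = -40)
B(-11)*u(51, 66) = -40*51 = -2040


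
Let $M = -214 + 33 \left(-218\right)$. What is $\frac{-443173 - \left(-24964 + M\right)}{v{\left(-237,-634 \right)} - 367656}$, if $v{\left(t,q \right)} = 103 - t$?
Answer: $\frac{410801}{367316} \approx 1.1184$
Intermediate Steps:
$M = -7408$ ($M = -214 - 7194 = -7408$)
$\frac{-443173 - \left(-24964 + M\right)}{v{\left(-237,-634 \right)} - 367656} = \frac{-443173 - \left(-7408 - 158^{2}\right)}{\left(103 - -237\right) - 367656} = \frac{-443173 + \left(24964 + 7408\right)}{\left(103 + 237\right) - 367656} = \frac{-443173 + 32372}{340 - 367656} = - \frac{410801}{-367316} = \left(-410801\right) \left(- \frac{1}{367316}\right) = \frac{410801}{367316}$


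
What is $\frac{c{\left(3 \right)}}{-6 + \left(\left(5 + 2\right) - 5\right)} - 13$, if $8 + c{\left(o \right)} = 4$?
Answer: $-12$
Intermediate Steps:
$c{\left(o \right)} = -4$ ($c{\left(o \right)} = -8 + 4 = -4$)
$\frac{c{\left(3 \right)}}{-6 + \left(\left(5 + 2\right) - 5\right)} - 13 = - \frac{4}{-6 + \left(\left(5 + 2\right) - 5\right)} - 13 = - \frac{4}{-6 + \left(7 - 5\right)} - 13 = - \frac{4}{-6 + 2} - 13 = - \frac{4}{-4} - 13 = \left(-4\right) \left(- \frac{1}{4}\right) - 13 = 1 - 13 = -12$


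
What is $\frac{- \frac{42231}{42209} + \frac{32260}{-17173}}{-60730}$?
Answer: $\frac{2086895303}{44020453684610} \approx 4.7407 \cdot 10^{-5}$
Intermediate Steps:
$\frac{- \frac{42231}{42209} + \frac{32260}{-17173}}{-60730} = \left(\left(-42231\right) \frac{1}{42209} + 32260 \left(- \frac{1}{17173}\right)\right) \left(- \frac{1}{60730}\right) = \left(- \frac{42231}{42209} - \frac{32260}{17173}\right) \left(- \frac{1}{60730}\right) = \left(- \frac{2086895303}{724855157}\right) \left(- \frac{1}{60730}\right) = \frac{2086895303}{44020453684610}$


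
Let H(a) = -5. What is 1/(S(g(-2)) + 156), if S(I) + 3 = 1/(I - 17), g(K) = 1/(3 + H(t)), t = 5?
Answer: 35/5353 ≈ 0.0065384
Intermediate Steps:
g(K) = -½ (g(K) = 1/(3 - 5) = 1/(-2) = -½)
S(I) = -3 + 1/(-17 + I) (S(I) = -3 + 1/(I - 17) = -3 + 1/(-17 + I))
1/(S(g(-2)) + 156) = 1/((52 - 3*(-½))/(-17 - ½) + 156) = 1/((52 + 3/2)/(-35/2) + 156) = 1/(-2/35*107/2 + 156) = 1/(-107/35 + 156) = 1/(5353/35) = 35/5353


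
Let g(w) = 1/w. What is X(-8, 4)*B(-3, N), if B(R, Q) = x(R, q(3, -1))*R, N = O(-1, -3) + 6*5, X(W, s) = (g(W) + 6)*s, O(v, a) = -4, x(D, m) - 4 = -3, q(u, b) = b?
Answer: -141/2 ≈ -70.500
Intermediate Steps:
x(D, m) = 1 (x(D, m) = 4 - 3 = 1)
g(w) = 1/w
X(W, s) = s*(6 + 1/W) (X(W, s) = (1/W + 6)*s = (6 + 1/W)*s = s*(6 + 1/W))
N = 26 (N = -4 + 6*5 = -4 + 30 = 26)
B(R, Q) = R (B(R, Q) = 1*R = R)
X(-8, 4)*B(-3, N) = (6*4 + 4/(-8))*(-3) = (24 + 4*(-1/8))*(-3) = (24 - 1/2)*(-3) = (47/2)*(-3) = -141/2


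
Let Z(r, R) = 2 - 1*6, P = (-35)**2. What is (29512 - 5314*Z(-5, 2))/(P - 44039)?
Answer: -25384/21407 ≈ -1.1858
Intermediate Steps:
P = 1225
Z(r, R) = -4 (Z(r, R) = 2 - 6 = -4)
(29512 - 5314*Z(-5, 2))/(P - 44039) = (29512 - 5314*(-4))/(1225 - 44039) = (29512 + 21256)/(-42814) = 50768*(-1/42814) = -25384/21407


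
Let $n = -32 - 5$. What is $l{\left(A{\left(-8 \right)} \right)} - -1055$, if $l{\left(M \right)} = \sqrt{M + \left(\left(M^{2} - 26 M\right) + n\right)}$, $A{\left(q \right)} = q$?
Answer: $1055 + \sqrt{227} \approx 1070.1$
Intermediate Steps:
$n = -37$
$l{\left(M \right)} = \sqrt{-37 + M^{2} - 25 M}$ ($l{\left(M \right)} = \sqrt{M - \left(37 - M^{2} + 26 M\right)} = \sqrt{-37 + M^{2} - 25 M}$)
$l{\left(A{\left(-8 \right)} \right)} - -1055 = \sqrt{-37 + \left(-8\right)^{2} - -200} - -1055 = \sqrt{-37 + 64 + 200} + 1055 = \sqrt{227} + 1055 = 1055 + \sqrt{227}$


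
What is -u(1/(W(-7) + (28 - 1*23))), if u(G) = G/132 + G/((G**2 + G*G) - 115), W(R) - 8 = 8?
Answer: 7499/140576436 ≈ 5.3345e-5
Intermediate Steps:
W(R) = 16 (W(R) = 8 + 8 = 16)
u(G) = G/132 + G/(-115 + 2*G**2) (u(G) = G*(1/132) + G/((G**2 + G**2) - 115) = G/132 + G/(2*G**2 - 115) = G/132 + G/(-115 + 2*G**2))
-u(1/(W(-7) + (28 - 1*23))) = -(17 + 2*(1/(16 + (28 - 1*23)))**2)/(132*(16 + (28 - 1*23))*(-115 + 2*(1/(16 + (28 - 1*23)))**2)) = -(17 + 2*(1/(16 + (28 - 23)))**2)/(132*(16 + (28 - 23))*(-115 + 2*(1/(16 + (28 - 23)))**2)) = -(17 + 2*(1/(16 + 5))**2)/(132*(16 + 5)*(-115 + 2*(1/(16 + 5))**2)) = -(17 + 2*(1/21)**2)/(132*21*(-115 + 2*(1/21)**2)) = -(17 + 2*(1/441))/(132*21*(-115 + 2*(1/441))) = -(17 + 2/441)/(132*21*(-115 + 2/441)) = -7499/(132*21*(-50713/441)*441) = -(-441)*7499/(132*21*50713*441) = -1*(-7499/140576436) = 7499/140576436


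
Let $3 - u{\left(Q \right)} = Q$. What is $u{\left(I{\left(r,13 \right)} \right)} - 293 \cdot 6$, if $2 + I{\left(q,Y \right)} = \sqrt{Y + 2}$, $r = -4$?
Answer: $-1753 - \sqrt{15} \approx -1756.9$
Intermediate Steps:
$I{\left(q,Y \right)} = -2 + \sqrt{2 + Y}$ ($I{\left(q,Y \right)} = -2 + \sqrt{Y + 2} = -2 + \sqrt{2 + Y}$)
$u{\left(Q \right)} = 3 - Q$
$u{\left(I{\left(r,13 \right)} \right)} - 293 \cdot 6 = \left(3 - \left(-2 + \sqrt{2 + 13}\right)\right) - 293 \cdot 6 = \left(3 - \left(-2 + \sqrt{15}\right)\right) - 1758 = \left(3 + \left(2 - \sqrt{15}\right)\right) - 1758 = \left(5 - \sqrt{15}\right) - 1758 = -1753 - \sqrt{15}$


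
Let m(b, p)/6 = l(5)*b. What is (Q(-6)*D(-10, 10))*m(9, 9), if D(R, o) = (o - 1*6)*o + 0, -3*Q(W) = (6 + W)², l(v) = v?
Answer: 0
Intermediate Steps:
Q(W) = -(6 + W)²/3
m(b, p) = 30*b (m(b, p) = 6*(5*b) = 30*b)
D(R, o) = o*(-6 + o) (D(R, o) = (o - 6)*o + 0 = (-6 + o)*o + 0 = o*(-6 + o) + 0 = o*(-6 + o))
(Q(-6)*D(-10, 10))*m(9, 9) = ((-(6 - 6)²/3)*(10*(-6 + 10)))*(30*9) = ((-⅓*0²)*(10*4))*270 = (-⅓*0*40)*270 = (0*40)*270 = 0*270 = 0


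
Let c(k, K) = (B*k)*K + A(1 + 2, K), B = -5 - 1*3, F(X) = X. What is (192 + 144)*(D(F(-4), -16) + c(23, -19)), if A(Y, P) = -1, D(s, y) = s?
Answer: 1172976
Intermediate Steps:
B = -8 (B = -5 - 3 = -8)
c(k, K) = -1 - 8*K*k (c(k, K) = (-8*k)*K - 1 = -8*K*k - 1 = -1 - 8*K*k)
(192 + 144)*(D(F(-4), -16) + c(23, -19)) = (192 + 144)*(-4 + (-1 - 8*(-19)*23)) = 336*(-4 + (-1 + 3496)) = 336*(-4 + 3495) = 336*3491 = 1172976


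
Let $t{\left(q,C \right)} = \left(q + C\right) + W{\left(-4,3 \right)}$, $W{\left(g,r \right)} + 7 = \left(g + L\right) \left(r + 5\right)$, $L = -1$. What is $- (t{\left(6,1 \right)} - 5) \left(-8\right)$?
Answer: $-360$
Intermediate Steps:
$W{\left(g,r \right)} = -7 + \left(-1 + g\right) \left(5 + r\right)$ ($W{\left(g,r \right)} = -7 + \left(g - 1\right) \left(r + 5\right) = -7 + \left(-1 + g\right) \left(5 + r\right)$)
$t{\left(q,C \right)} = -47 + C + q$ ($t{\left(q,C \right)} = \left(q + C\right) - 47 = \left(C + q\right) - 47 = -47 + C + q$)
$- (t{\left(6,1 \right)} - 5) \left(-8\right) = - (\left(-47 + 1 + 6\right) - 5) \left(-8\right) = - (-40 - 5) \left(-8\right) = \left(-1\right) \left(-45\right) \left(-8\right) = 45 \left(-8\right) = -360$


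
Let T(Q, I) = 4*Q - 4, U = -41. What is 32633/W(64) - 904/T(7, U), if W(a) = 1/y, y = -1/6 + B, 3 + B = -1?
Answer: -272017/2 ≈ -1.3601e+5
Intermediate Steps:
B = -4 (B = -3 - 1 = -4)
y = -25/6 (y = -1/6 - 4 = (⅙)*(-1) - 4 = -⅙ - 4 = -25/6 ≈ -4.1667)
T(Q, I) = -4 + 4*Q
W(a) = -6/25 (W(a) = 1/(-25/6) = -6/25)
32633/W(64) - 904/T(7, U) = 32633/(-6/25) - 904/(-4 + 4*7) = 32633*(-25/6) - 904/(-4 + 28) = -815825/6 - 904/24 = -815825/6 - 904*1/24 = -815825/6 - 113/3 = -272017/2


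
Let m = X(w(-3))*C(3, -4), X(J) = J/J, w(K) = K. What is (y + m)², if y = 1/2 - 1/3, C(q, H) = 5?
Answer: 961/36 ≈ 26.694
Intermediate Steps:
X(J) = 1
y = ⅙ (y = 1*(½) - 1*⅓ = ½ - ⅓ = ⅙ ≈ 0.16667)
m = 5 (m = 1*5 = 5)
(y + m)² = (⅙ + 5)² = (31/6)² = 961/36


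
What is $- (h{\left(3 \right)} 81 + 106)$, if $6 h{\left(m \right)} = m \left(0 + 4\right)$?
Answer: $-268$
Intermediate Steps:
$h{\left(m \right)} = \frac{2 m}{3}$ ($h{\left(m \right)} = \frac{m \left(0 + 4\right)}{6} = \frac{m 4}{6} = \frac{4 m}{6} = \frac{2 m}{3}$)
$- (h{\left(3 \right)} 81 + 106) = - (\frac{2}{3} \cdot 3 \cdot 81 + 106) = - (2 \cdot 81 + 106) = - (162 + 106) = \left(-1\right) 268 = -268$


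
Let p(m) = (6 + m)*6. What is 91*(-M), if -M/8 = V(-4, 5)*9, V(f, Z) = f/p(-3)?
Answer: -1456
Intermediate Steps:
p(m) = 36 + 6*m
V(f, Z) = f/18 (V(f, Z) = f/(36 + 6*(-3)) = f/(36 - 18) = f/18)
M = 16 (M = -8*(1/18)*(-4)*9 = -(-16)*9/9 = -8*(-2) = 16)
91*(-M) = 91*(-1*16) = 91*(-16) = -1456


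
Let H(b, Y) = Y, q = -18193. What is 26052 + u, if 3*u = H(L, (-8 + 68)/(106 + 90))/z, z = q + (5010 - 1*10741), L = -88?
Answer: 30540134347/1172276 ≈ 26052.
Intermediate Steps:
z = -23924 (z = -18193 + (5010 - 1*10741) = -18193 + (5010 - 10741) = -18193 - 5731 = -23924)
u = -5/1172276 (u = (((-8 + 68)/(106 + 90))/(-23924))/3 = ((60/196)*(-1/23924))/3 = ((60*(1/196))*(-1/23924))/3 = ((15/49)*(-1/23924))/3 = (⅓)*(-15/1172276) = -5/1172276 ≈ -4.2652e-6)
26052 + u = 26052 - 5/1172276 = 30540134347/1172276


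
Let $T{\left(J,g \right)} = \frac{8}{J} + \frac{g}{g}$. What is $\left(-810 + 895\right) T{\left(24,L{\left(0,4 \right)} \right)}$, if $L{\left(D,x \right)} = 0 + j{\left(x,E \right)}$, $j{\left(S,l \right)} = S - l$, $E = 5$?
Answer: $\frac{340}{3} \approx 113.33$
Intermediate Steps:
$L{\left(D,x \right)} = -5 + x$ ($L{\left(D,x \right)} = 0 + \left(x - 5\right) = 0 + \left(-5 + x\right) = -5 + x$)
$T{\left(J,g \right)} = 1 + \frac{8}{J}$ ($T{\left(J,g \right)} = \frac{8}{J} + 1 = 1 + \frac{8}{J}$)
$\left(-810 + 895\right) T{\left(24,L{\left(0,4 \right)} \right)} = \left(-810 + 895\right) \frac{8 + 24}{24} = 85 \cdot \frac{1}{24} \cdot 32 = 85 \cdot \frac{4}{3} = \frac{340}{3}$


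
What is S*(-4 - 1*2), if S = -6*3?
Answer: 108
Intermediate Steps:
S = -18
S*(-4 - 1*2) = -18*(-4 - 1*2) = -18*(-4 - 2) = -18*(-6) = 108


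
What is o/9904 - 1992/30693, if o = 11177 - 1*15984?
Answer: -55756673/101327824 ≈ -0.55026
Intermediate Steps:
o = -4807 (o = 11177 - 15984 = -4807)
o/9904 - 1992/30693 = -4807/9904 - 1992/30693 = -4807*1/9904 - 1992*1/30693 = -4807/9904 - 664/10231 = -55756673/101327824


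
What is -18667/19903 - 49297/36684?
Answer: -1665938419/730121652 ≈ -2.2817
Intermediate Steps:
-18667/19903 - 49297/36684 = -1665938419/730121652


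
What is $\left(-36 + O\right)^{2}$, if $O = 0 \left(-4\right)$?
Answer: $1296$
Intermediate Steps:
$O = 0$
$\left(-36 + O\right)^{2} = \left(-36 + 0\right)^{2} = \left(-36\right)^{2} = 1296$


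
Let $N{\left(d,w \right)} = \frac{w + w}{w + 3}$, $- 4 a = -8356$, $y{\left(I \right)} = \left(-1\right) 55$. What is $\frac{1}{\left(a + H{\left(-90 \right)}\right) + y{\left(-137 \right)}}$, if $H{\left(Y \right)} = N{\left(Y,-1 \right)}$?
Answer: $\frac{1}{2033} \approx 0.00049188$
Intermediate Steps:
$y{\left(I \right)} = -55$
$a = 2089$ ($a = \left(- \frac{1}{4}\right) \left(-8356\right) = 2089$)
$N{\left(d,w \right)} = \frac{2 w}{3 + w}$
$H{\left(Y \right)} = -1$ ($H{\left(Y \right)} = 2 \left(-1\right) \frac{1}{3 - 1} = 2 \left(-1\right) \frac{1}{2} = -1$)
$\frac{1}{\left(a + H{\left(-90 \right)}\right) + y{\left(-137 \right)}} = \frac{1}{\left(2089 - 1\right) - 55} = \frac{1}{2088 - 55} = \frac{1}{2033}$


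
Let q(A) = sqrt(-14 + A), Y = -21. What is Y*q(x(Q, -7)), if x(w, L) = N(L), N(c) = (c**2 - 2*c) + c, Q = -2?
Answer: -21*sqrt(42) ≈ -136.10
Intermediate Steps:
N(c) = c**2 - c
x(w, L) = L*(-1 + L)
Y*q(x(Q, -7)) = -21*sqrt(-14 - 7*(-1 - 7)) = -21*sqrt(-14 - 7*(-8)) = -21*sqrt(-14 + 56) = -21*sqrt(42)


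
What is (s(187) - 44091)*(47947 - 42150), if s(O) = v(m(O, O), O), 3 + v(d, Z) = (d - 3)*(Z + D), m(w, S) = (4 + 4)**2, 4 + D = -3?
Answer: -191961858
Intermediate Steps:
D = -7 (D = -4 - 3 = -7)
m(w, S) = 64 (m(w, S) = 8**2 = 64)
v(d, Z) = -3 + (-7 + Z)*(-3 + d) (v(d, Z) = -3 + (d - 3)*(Z - 7) = -3 + (-3 + d)*(-7 + Z) = -3 + (-7 + Z)*(-3 + d))
s(O) = -430 + 61*O (s(O) = 18 - 7*64 - 3*O + O*64 = 18 - 448 - 3*O + 64*O = -430 + 61*O)
(s(187) - 44091)*(47947 - 42150) = ((-430 + 61*187) - 44091)*(47947 - 42150) = ((-430 + 11407) - 44091)*5797 = (10977 - 44091)*5797 = -33114*5797 = -191961858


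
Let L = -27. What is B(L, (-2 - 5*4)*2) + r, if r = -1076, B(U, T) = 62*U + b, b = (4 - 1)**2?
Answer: -2741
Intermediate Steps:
b = 9 (b = 3**2 = 9)
B(U, T) = 9 + 62*U (B(U, T) = 62*U + 9 = 9 + 62*U)
B(L, (-2 - 5*4)*2) + r = (9 + 62*(-27)) - 1076 = (9 - 1674) - 1076 = -1665 - 1076 = -2741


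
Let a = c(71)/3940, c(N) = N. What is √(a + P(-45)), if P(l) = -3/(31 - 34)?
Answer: √3950835/1970 ≈ 1.0090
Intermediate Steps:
P(l) = 1 (P(l) = -3/(-3) = -3*(-⅓) = 1)
a = 71/3940 ≈ 0.018020
√(a + P(-45)) = √(71/3940 + 1) = √(4011/3940) = √3950835/1970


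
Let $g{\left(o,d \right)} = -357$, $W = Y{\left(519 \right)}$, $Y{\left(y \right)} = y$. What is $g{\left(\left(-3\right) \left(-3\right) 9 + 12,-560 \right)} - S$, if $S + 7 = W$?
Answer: $-869$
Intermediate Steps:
$W = 519$
$S = 512$ ($S = -7 + 519 = 512$)
$g{\left(\left(-3\right) \left(-3\right) 9 + 12,-560 \right)} - S = -357 - 512 = -869$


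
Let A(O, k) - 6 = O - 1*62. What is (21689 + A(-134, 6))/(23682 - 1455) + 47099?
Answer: 1046890972/22227 ≈ 47100.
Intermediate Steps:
A(O, k) = -56 + O (A(O, k) = 6 + (O - 1*62) = 6 + (O - 62) = 6 + (-62 + O) = -56 + O)
(21689 + A(-134, 6))/(23682 - 1455) + 47099 = (21689 + (-56 - 134))/(23682 - 1455) + 47099 = (21689 - 190)/22227 + 47099 = 21499*(1/22227) + 47099 = 21499/22227 + 47099 = 1046890972/22227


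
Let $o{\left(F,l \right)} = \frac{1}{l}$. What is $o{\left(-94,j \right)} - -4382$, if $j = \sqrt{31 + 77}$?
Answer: $4382 + \frac{\sqrt{3}}{18} \approx 4382.1$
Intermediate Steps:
$j = 6 \sqrt{3}$ ($j = \sqrt{108} = 6 \sqrt{3} \approx 10.392$)
$o{\left(-94,j \right)} - -4382 = \frac{1}{6 \sqrt{3}} - -4382 = \frac{\sqrt{3}}{18} + 4382 = 4382 + \frac{\sqrt{3}}{18}$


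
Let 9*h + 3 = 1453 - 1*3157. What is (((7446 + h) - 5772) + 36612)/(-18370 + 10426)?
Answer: -114289/23832 ≈ -4.7956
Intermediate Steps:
h = -569/3 (h = -1/3 + (1453 - 1*3157)/9 = -1/3 + (1453 - 3157)/9 = -1/3 + (1/9)*(-1704) = -1/3 - 568/3 = -569/3 ≈ -189.67)
(((7446 + h) - 5772) + 36612)/(-18370 + 10426) = (((7446 - 569/3) - 5772) + 36612)/(-18370 + 10426) = ((21769/3 - 5772) + 36612)/(-7944) = (4453/3 + 36612)*(-1/7944) = (114289/3)*(-1/7944) = -114289/23832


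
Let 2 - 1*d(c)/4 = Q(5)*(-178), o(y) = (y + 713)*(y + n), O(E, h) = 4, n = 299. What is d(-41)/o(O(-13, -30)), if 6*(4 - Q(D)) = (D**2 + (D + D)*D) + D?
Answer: -19912/651753 ≈ -0.030551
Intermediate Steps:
Q(D) = 4 - D**2/2 - D/6 (Q(D) = 4 - ((D**2 + (D + D)*D) + D)/6 = 4 - ((D**2 + (2*D)*D) + D)/6 = 4 - ((D**2 + 2*D**2) + D)/6 = 4 - (3*D**2 + D)/6 = 4 - (D + 3*D**2)/6 = 4 + (-D**2/2 - D/6) = 4 - D**2/2 - D/6)
o(y) = (299 + y)*(713 + y) (o(y) = (y + 713)*(y + 299) = (713 + y)*(299 + y) = (299 + y)*(713 + y))
d(c) = -19912/3 (d(c) = 8 - 4*(4 - 1/2*5**2 - 1/6*5)*(-178) = 8 - 4*(4 - 1/2*25 - 5/6)*(-178) = 8 - 4*(4 - 25/2 - 5/6)*(-178) = 8 - (-112)*(-178)/3 = 8 - 4*4984/3 = 8 - 19936/3 = -19912/3)
d(-41)/o(O(-13, -30)) = -19912/(3*(213187 + 4**2 + 1012*4)) = -19912/(3*(213187 + 16 + 4048)) = -19912/3/217251 = -19912/3*1/217251 = -19912/651753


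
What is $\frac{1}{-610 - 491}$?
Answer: $- \frac{1}{1101} \approx -0.00090826$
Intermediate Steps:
$\frac{1}{-610 - 491} = \frac{1}{-1101} = - \frac{1}{1101}$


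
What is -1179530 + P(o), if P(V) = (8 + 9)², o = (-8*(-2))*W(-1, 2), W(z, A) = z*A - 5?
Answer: -1179241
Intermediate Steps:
W(z, A) = -5 + A*z (W(z, A) = A*z - 5 = -5 + A*z)
o = -112 (o = (-8*(-2))*(-5 + 2*(-1)) = 16*(-5 - 2) = 16*(-7) = -112)
P(V) = 289 (P(V) = 17² = 289)
-1179530 + P(o) = -1179530 + 289 = -1179241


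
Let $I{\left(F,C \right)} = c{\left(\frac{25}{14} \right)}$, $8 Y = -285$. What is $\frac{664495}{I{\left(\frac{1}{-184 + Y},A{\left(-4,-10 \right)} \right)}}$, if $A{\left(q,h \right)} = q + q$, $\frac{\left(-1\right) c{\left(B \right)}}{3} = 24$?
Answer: $- \frac{664495}{72} \approx -9229.1$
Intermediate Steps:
$Y = - \frac{285}{8}$ ($Y = \frac{1}{8} \left(-285\right) = - \frac{285}{8} \approx -35.625$)
$c{\left(B \right)} = -72$ ($c{\left(B \right)} = \left(-3\right) 24 = -72$)
$A{\left(q,h \right)} = 2 q$
$I{\left(F,C \right)} = -72$
$\frac{664495}{I{\left(\frac{1}{-184 + Y},A{\left(-4,-10 \right)} \right)}} = \frac{664495}{-72} = 664495 \left(- \frac{1}{72}\right) = - \frac{664495}{72}$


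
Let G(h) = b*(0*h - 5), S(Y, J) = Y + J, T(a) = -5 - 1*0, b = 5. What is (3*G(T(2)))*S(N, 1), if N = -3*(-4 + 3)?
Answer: -300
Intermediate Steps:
N = 3 (N = -3*(-1) = 3)
T(a) = -5 (T(a) = -5 + 0 = -5)
S(Y, J) = J + Y
G(h) = -25 (G(h) = 5*(0*h - 5) = 5*(0 - 5) = 5*(-5) = -25)
(3*G(T(2)))*S(N, 1) = (3*(-25))*(1 + 3) = -75*4 = -300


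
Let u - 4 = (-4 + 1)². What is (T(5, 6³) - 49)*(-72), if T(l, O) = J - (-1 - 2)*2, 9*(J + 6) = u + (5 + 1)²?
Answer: 3136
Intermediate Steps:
u = 13 (u = 4 + (-4 + 1)² = 4 + (-3)² = 4 + 9 = 13)
J = -5/9 (J = -6 + (13 + (5 + 1)²)/9 = -6 + (13 + 6²)/9 = -6 + (13 + 36)/9 = -6 + (⅑)*49 = -6 + 49/9 = -5/9 ≈ -0.55556)
T(l, O) = 49/9 (T(l, O) = -5/9 - (-1 - 2)*2 = -5/9 - (-3)*2 = -5/9 - 1*(-6) = -5/9 + 6 = 49/9)
(T(5, 6³) - 49)*(-72) = (49/9 - 49)*(-72) = -392/9*(-72) = 3136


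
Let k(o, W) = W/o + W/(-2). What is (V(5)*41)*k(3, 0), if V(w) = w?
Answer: 0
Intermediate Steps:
k(o, W) = -W/2 + W/o (k(o, W) = W/o + W*(-½) = W/o - W/2 = -W/2 + W/o)
(V(5)*41)*k(3, 0) = (5*41)*(-½*0 + 0/3) = 205*(0 + 0*(⅓)) = 205*(0 + 0) = 205*0 = 0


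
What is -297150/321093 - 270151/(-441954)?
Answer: -4953670673/15767592858 ≈ -0.31417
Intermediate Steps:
-297150/321093 - 270151/(-441954) = -297150*1/321093 - 270151*(-1/441954) = -99050/107031 + 270151/441954 = -4953670673/15767592858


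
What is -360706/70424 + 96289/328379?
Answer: -55833609519/11562881348 ≈ -4.8287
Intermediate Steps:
-360706/70424 + 96289/328379 = -360706*1/70424 + 96289*(1/328379) = -180353/35212 + 96289/328379 = -55833609519/11562881348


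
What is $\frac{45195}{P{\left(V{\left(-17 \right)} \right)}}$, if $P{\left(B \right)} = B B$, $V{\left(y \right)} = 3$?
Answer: $\frac{15065}{3} \approx 5021.7$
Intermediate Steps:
$P{\left(B \right)} = B^{2}$
$\frac{45195}{P{\left(V{\left(-17 \right)} \right)}} = \frac{45195}{3^{2}} = \frac{45195}{9} = 45195 \cdot \frac{1}{9} = \frac{15065}{3}$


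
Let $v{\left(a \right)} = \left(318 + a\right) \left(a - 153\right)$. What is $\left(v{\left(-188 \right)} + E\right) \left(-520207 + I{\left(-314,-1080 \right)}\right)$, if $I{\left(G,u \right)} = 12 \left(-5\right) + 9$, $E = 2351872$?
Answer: $-1200517185836$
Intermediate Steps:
$I{\left(G,u \right)} = -51$ ($I{\left(G,u \right)} = -60 + 9 = -51$)
$v{\left(a \right)} = \left(-153 + a\right) \left(318 + a\right)$ ($v{\left(a \right)} = \left(318 + a\right) \left(-153 + a\right) = \left(-153 + a\right) \left(318 + a\right)$)
$\left(v{\left(-188 \right)} + E\right) \left(-520207 + I{\left(-314,-1080 \right)}\right) = \left(\left(-48654 + \left(-188\right)^{2} + 165 \left(-188\right)\right) + 2351872\right) \left(-520207 - 51\right) = \left(\left(-48654 + 35344 - 31020\right) + 2351872\right) \left(-520258\right) = \left(-44330 + 2351872\right) \left(-520258\right) = 2307542 \left(-520258\right) = -1200517185836$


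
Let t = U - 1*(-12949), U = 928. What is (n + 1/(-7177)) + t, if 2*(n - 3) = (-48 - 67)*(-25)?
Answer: 219867393/14354 ≈ 15318.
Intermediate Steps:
n = 2881/2 (n = 3 + ((-48 - 67)*(-25))/2 = 3 + (-115*(-25))/2 = 3 + (½)*2875 = 3 + 2875/2 = 2881/2 ≈ 1440.5)
t = 13877 (t = 928 - 1*(-12949) = 928 + 12949 = 13877)
(n + 1/(-7177)) + t = (2881/2 + 1/(-7177)) + 13877 = (2881/2 - 1/7177) + 13877 = 20676935/14354 + 13877 = 219867393/14354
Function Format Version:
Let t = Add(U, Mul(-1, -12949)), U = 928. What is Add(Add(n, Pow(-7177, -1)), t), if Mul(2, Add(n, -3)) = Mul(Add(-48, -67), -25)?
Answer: Rational(219867393, 14354) ≈ 15318.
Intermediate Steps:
n = Rational(2881, 2) (n = Add(3, Mul(Rational(1, 2), Mul(Add(-48, -67), -25))) = Add(3, Mul(Rational(1, 2), Mul(-115, -25))) = Add(3, Mul(Rational(1, 2), 2875)) = Add(3, Rational(2875, 2)) = Rational(2881, 2) ≈ 1440.5)
t = 13877 (t = Add(928, Mul(-1, -12949)) = Add(928, 12949) = 13877)
Add(Add(n, Pow(-7177, -1)), t) = Add(Add(Rational(2881, 2), Pow(-7177, -1)), 13877) = Add(Add(Rational(2881, 2), Rational(-1, 7177)), 13877) = Add(Rational(20676935, 14354), 13877) = Rational(219867393, 14354)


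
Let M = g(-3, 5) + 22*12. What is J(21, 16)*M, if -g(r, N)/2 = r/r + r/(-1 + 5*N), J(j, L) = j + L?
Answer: 38813/4 ≈ 9703.3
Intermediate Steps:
J(j, L) = L + j
g(r, N) = -2 - 2*r/(-1 + 5*N) (g(r, N) = -2*(r/r + r/(-1 + 5*N)) = -2*(1 + r/(-1 + 5*N)) = -2 - 2*r/(-1 + 5*N))
M = 1049/4 (M = 2*(1 - 1*(-3) - 5*5)/(-1 + 5*5) + 22*12 = 2*(1 + 3 - 25)/(-1 + 25) + 264 = 2*(-21)/24 + 264 = 2*(1/24)*(-21) + 264 = -7/4 + 264 = 1049/4 ≈ 262.25)
J(21, 16)*M = (16 + 21)*(1049/4) = 37*(1049/4) = 38813/4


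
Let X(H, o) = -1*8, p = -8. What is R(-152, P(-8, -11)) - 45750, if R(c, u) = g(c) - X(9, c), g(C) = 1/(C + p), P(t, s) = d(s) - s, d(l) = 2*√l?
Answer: -7318721/160 ≈ -45742.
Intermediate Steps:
P(t, s) = -s + 2*√s (P(t, s) = 2*√s - s = -s + 2*√s)
X(H, o) = -8
g(C) = 1/(-8 + C) (g(C) = 1/(C - 8) = 1/(-8 + C))
R(c, u) = 8 + 1/(-8 + c) (R(c, u) = 1/(-8 + c) - 1*(-8) = 1/(-8 + c) + 8 = 8 + 1/(-8 + c))
R(-152, P(-8, -11)) - 45750 = (-63 + 8*(-152))/(-8 - 152) - 45750 = (-63 - 1216)/(-160) - 45750 = -1/160*(-1279) - 45750 = 1279/160 - 45750 = -7318721/160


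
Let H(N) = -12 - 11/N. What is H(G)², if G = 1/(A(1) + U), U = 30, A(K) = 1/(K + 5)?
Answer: 4255969/36 ≈ 1.1822e+5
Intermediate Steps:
A(K) = 1/(5 + K)
G = 6/181 (G = 1/(1/(5 + 1) + 30) = 1/(1/6 + 30) = 1/(⅙ + 30) = 1/(181/6) = 6/181 ≈ 0.033149)
H(N) = -12 - 11/N
H(G)² = (-12 - 11/6/181)² = (-12 - 11*181/6)² = (-12 - 1991/6)² = (-2063/6)² = 4255969/36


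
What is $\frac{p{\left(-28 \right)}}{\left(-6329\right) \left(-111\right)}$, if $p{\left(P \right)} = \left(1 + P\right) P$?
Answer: $\frac{252}{234173} \approx 0.0010761$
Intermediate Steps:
$p{\left(P \right)} = P \left(1 + P\right)$
$\frac{p{\left(-28 \right)}}{\left(-6329\right) \left(-111\right)} = \frac{\left(-28\right) \left(1 - 28\right)}{\left(-6329\right) \left(-111\right)} = \frac{\left(-28\right) \left(-27\right)}{702519} = 756 \cdot \frac{1}{702519} = \frac{252}{234173}$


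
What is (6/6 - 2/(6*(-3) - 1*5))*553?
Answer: 13825/23 ≈ 601.09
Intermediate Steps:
(6/6 - 2/(6*(-3) - 1*5))*553 = (6*(⅙) - 2/(-18 - 5))*553 = (1 - 2/(-23))*553 = (1 - 2*(-1/23))*553 = (1 + 2/23)*553 = (25/23)*553 = 13825/23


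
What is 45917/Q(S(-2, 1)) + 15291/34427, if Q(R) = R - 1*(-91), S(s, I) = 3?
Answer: 1582221913/3236138 ≈ 488.92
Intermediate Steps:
Q(R) = 91 + R (Q(R) = R + 91 = 91 + R)
45917/Q(S(-2, 1)) + 15291/34427 = 45917/(91 + 3) + 15291/34427 = 45917/94 + 15291*(1/34427) = 45917*(1/94) + 15291/34427 = 45917/94 + 15291/34427 = 1582221913/3236138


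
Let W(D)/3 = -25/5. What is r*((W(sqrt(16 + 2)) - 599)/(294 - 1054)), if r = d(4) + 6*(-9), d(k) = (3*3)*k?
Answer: -2763/190 ≈ -14.542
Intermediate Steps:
d(k) = 9*k
W(D) = -15 (W(D) = 3*(-25/5) = 3*(-25*1/5) = 3*(-5) = -15)
r = -18 (r = 9*4 + 6*(-9) = 36 - 54 = -18)
r*((W(sqrt(16 + 2)) - 599)/(294 - 1054)) = -18*(-15 - 599)/(294 - 1054) = -(-11052)/(-760) = -(-11052)*(-1)/760 = -18*307/380 = -2763/190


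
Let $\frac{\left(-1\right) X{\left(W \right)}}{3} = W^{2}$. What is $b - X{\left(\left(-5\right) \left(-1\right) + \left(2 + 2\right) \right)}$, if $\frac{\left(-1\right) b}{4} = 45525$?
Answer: $-181857$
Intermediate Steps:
$b = -182100$ ($b = \left(-4\right) 45525 = -182100$)
$X{\left(W \right)} = - 3 W^{2}$
$b - X{\left(\left(-5\right) \left(-1\right) + \left(2 + 2\right) \right)} = -182100 - - 3 \left(\left(-5\right) \left(-1\right) + \left(2 + 2\right)\right)^{2} = -182100 - - 3 \left(5 + 4\right)^{2} = -182100 - - 3 \cdot 9^{2} = -182100 - \left(-3\right) 81 = -182100 - -243 = -182100 + 243 = -181857$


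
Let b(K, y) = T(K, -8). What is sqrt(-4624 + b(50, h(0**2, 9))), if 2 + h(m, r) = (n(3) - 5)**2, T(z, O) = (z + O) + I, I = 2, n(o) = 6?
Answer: 2*I*sqrt(1145) ≈ 67.676*I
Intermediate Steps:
T(z, O) = 2 + O + z (T(z, O) = (z + O) + 2 = (O + z) + 2 = 2 + O + z)
h(m, r) = -1 (h(m, r) = -2 + (6 - 5)**2 = -2 + 1**2 = -2 + 1 = -1)
b(K, y) = -6 + K (b(K, y) = 2 - 8 + K = -6 + K)
sqrt(-4624 + b(50, h(0**2, 9))) = sqrt(-4624 + (-6 + 50)) = sqrt(-4624 + 44) = sqrt(-4580) = 2*I*sqrt(1145)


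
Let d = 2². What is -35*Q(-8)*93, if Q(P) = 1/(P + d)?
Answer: 3255/4 ≈ 813.75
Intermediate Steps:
d = 4
Q(P) = 1/(4 + P) (Q(P) = 1/(P + 4) = 1/(4 + P))
-35*Q(-8)*93 = -35/(4 - 8)*93 = -35/(-4)*93 = -35*(-¼)*93 = (35/4)*93 = 3255/4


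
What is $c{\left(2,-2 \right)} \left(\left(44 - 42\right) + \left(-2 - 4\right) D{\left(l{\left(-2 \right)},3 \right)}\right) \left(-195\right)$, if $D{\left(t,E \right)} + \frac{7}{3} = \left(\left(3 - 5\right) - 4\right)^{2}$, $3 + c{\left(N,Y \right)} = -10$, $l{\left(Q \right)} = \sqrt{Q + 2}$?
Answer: $-507000$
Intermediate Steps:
$l{\left(Q \right)} = \sqrt{2 + Q}$
$c{\left(N,Y \right)} = -13$ ($c{\left(N,Y \right)} = -3 - 10 = -13$)
$D{\left(t,E \right)} = \frac{101}{3}$ ($D{\left(t,E \right)} = - \frac{7}{3} + \left(\left(3 - 5\right) - 4\right)^{2} = - \frac{7}{3} + \left(-2 - 4\right)^{2} = - \frac{7}{3} + \left(-6\right)^{2} = - \frac{7}{3} + 36 = \frac{101}{3}$)
$c{\left(2,-2 \right)} \left(\left(44 - 42\right) + \left(-2 - 4\right) D{\left(l{\left(-2 \right)},3 \right)}\right) \left(-195\right) = - 13 \left(\left(44 - 42\right) + \left(-2 - 4\right) \frac{101}{3}\right) \left(-195\right) = - 13 \left(2 - 202\right) \left(-195\right) = \left(-13\right) \left(-200\right) \left(-195\right) = 2600 \left(-195\right) = -507000$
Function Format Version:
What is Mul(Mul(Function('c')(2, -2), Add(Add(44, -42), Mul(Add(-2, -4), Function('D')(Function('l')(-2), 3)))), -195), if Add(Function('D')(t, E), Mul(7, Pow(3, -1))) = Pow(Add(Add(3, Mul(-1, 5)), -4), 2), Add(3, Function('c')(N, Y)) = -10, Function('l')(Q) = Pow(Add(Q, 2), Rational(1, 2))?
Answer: -507000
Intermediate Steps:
Function('l')(Q) = Pow(Add(2, Q), Rational(1, 2))
Function('c')(N, Y) = -13 (Function('c')(N, Y) = Add(-3, -10) = -13)
Function('D')(t, E) = Rational(101, 3) (Function('D')(t, E) = Add(Rational(-7, 3), Pow(Add(Add(3, Mul(-1, 5)), -4), 2)) = Add(Rational(-7, 3), Pow(Add(Add(3, -5), -4), 2)) = Add(Rational(-7, 3), Pow(Add(-2, -4), 2)) = Add(Rational(-7, 3), Pow(-6, 2)) = Add(Rational(-7, 3), 36) = Rational(101, 3))
Mul(Mul(Function('c')(2, -2), Add(Add(44, -42), Mul(Add(-2, -4), Function('D')(Function('l')(-2), 3)))), -195) = Mul(Mul(-13, Add(Add(44, -42), Mul(Add(-2, -4), Rational(101, 3)))), -195) = Mul(Mul(-13, Add(2, Mul(-6, Rational(101, 3)))), -195) = Mul(Mul(-13, Add(2, -202)), -195) = Mul(Mul(-13, -200), -195) = Mul(2600, -195) = -507000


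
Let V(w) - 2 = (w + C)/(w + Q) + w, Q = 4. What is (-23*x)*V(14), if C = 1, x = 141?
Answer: -109181/2 ≈ -54591.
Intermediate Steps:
V(w) = 2 + w + (1 + w)/(4 + w) (V(w) = 2 + ((w + 1)/(w + 4) + w) = 2 + ((1 + w)/(4 + w) + w) = 2 + (w + (1 + w)/(4 + w)) = 2 + w + (1 + w)/(4 + w))
(-23*x)*V(14) = (-23*141)*((9 + 14² + 7*14)/(4 + 14)) = -3243*(9 + 196 + 98)/18 = -1081*303/6 = -3243*101/6 = -109181/2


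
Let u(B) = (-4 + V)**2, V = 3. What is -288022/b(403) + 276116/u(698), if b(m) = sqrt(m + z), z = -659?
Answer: 276116 + 144011*I/8 ≈ 2.7612e+5 + 18001.0*I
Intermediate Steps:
u(B) = 1 (u(B) = (-4 + 3)**2 = (-1)**2 = 1)
b(m) = sqrt(-659 + m) (b(m) = sqrt(m - 659) = sqrt(-659 + m))
-288022/b(403) + 276116/u(698) = -288022/sqrt(-659 + 403) + 276116/1 = -288022*(-I/16) + 276116*1 = -288022*(-I/16) + 276116 = -(-144011)*I/8 + 276116 = 144011*I/8 + 276116 = 276116 + 144011*I/8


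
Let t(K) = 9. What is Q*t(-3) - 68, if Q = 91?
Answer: 751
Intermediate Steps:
Q*t(-3) - 68 = 91*9 - 68 = 819 - 68 = 751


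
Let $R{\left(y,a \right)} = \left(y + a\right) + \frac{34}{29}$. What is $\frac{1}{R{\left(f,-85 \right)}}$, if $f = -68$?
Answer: $- \frac{29}{4403} \approx -0.0065864$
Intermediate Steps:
$R{\left(y,a \right)} = \frac{34}{29} + a + y$ ($R{\left(y,a \right)} = \left(a + y\right) + 34 \cdot \frac{1}{29} = \left(a + y\right) + \frac{34}{29} = \frac{34}{29} + a + y$)
$\frac{1}{R{\left(f,-85 \right)}} = \frac{1}{\frac{34}{29} - 85 - 68} = \frac{1}{- \frac{4403}{29}} = - \frac{29}{4403}$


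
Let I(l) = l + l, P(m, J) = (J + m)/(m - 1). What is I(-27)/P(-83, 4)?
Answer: -4536/79 ≈ -57.418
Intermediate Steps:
P(m, J) = (J + m)/(-1 + m)
I(l) = 2*l
I(-27)/P(-83, 4) = (2*(-27))/(((4 - 83)/(-1 - 83))) = -54/(-79/(-84)) = -54/((-1/84*(-79))) = -54/79/84 = -54*84/79 = -4536/79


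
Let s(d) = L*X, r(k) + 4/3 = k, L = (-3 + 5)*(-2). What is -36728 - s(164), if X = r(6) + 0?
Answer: -110128/3 ≈ -36709.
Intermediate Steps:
L = -4 (L = 2*(-2) = -4)
r(k) = -4/3 + k
X = 14/3 (X = (-4/3 + 6) + 0 = 14/3 + 0 = 14/3 ≈ 4.6667)
s(d) = -56/3 (s(d) = -4*14/3 = -56/3)
-36728 - s(164) = -36728 - 1*(-56/3) = -36728 + 56/3 = -110128/3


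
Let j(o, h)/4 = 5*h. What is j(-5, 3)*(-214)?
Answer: -12840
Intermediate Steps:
j(o, h) = 20*h (j(o, h) = 4*(5*h) = 20*h)
j(-5, 3)*(-214) = (20*3)*(-214) = 60*(-214) = -12840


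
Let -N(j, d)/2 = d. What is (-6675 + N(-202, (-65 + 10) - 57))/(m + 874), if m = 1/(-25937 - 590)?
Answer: -171125677/23184597 ≈ -7.3810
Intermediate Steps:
N(j, d) = -2*d
m = -1/26527 (m = 1/(-26527) = -1/26527 ≈ -3.7697e-5)
(-6675 + N(-202, (-65 + 10) - 57))/(m + 874) = (-6675 - 2*((-65 + 10) - 57))/(-1/26527 + 874) = (-6675 - 2*(-55 - 57))/(23184597/26527) = (-6675 - 2*(-112))*(26527/23184597) = (-6675 + 224)*(26527/23184597) = -6451*26527/23184597 = -171125677/23184597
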